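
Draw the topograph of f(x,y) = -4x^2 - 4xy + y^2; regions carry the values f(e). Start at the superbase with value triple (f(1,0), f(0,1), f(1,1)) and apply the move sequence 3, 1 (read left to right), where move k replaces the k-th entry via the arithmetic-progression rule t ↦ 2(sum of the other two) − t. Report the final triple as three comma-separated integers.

start (-4,1,-7) = (f(1,0),f(0,1),f(1,1))
replace slot 3: 2·((-4)+1) − (-7) = 1 → (-4,1,1)
replace slot 1: 2·(1+1) − (-4) = 8 → (8,1,1)

8,1,1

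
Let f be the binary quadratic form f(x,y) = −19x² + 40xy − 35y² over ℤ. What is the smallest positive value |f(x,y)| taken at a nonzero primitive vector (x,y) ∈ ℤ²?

translate: b→-2 (≡-40 mod 38), so (19,-40,35)→(19,-2,14)
flip: (19,-2,14)→(14,2,19)
reduced (well bottom): (14,2,19) with a≤c, −a<b≤a
well minimum |f| = |-14| = 14 (negative-definite)

14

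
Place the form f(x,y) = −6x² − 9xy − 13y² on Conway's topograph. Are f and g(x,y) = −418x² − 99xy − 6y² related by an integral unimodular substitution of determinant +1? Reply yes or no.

D₁ = -231, D₂ = -231
f is negative-definite; reduce −f:
−f: translate: b→-3 (≡9 mod 12), so (6,9,13)→(6,-3,10)
−f: reduced (well bottom): (6,-3,10) with a≤c, −a<b≤a
flip sign back: reduced form of f is (-6,3,-10)
g is negative-definite; reduce −g:
−g: flip: (418,99,6)→(6,-99,418)
−g: translate: b→-3 (≡-99 mod 12), so (6,-99,418)→(6,-3,10)
−g: reduced (well bottom): (6,-3,10) with a≤c, −a<b≤a
flip sign back: reduced form of g is (-6,3,-10)
reduced forms (-6, 3, -10) vs (-6, 3, -10) ⇒ equivalent

yes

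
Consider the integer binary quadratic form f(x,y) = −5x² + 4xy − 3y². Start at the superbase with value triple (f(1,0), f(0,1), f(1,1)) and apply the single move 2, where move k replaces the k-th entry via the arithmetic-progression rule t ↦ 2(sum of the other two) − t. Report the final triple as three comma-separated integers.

start (-5,-3,-4) = (f(1,0),f(0,1),f(1,1))
replace slot 2: 2·((-5)+(-4)) − (-3) = -15 → (-5,-15,-4)

-5,-15,-4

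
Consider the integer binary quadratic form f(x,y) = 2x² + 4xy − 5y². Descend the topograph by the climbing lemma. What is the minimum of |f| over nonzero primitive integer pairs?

river: ρ → (-5,6,1)
river: ρ → (1,6,-5)
river: ρ → (-5,4,2)
river: ρ → (2,4,-5)
closes: descent 0, river 4
min |a| on river = 1

1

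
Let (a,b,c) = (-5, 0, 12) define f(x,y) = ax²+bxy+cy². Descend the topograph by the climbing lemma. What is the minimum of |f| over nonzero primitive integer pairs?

descent: ρ → (12,0,-5)
descent: ρ → (-5,10,7)  [lands on river]
river: ρ → (7,4,-8)
river: ρ → (-8,12,3)
river: ρ → (3,12,-8)
river: ρ → (-8,4,7)
river: ρ → (7,10,-5)
closes: descent 2, river 6
min |a| on river = 3

3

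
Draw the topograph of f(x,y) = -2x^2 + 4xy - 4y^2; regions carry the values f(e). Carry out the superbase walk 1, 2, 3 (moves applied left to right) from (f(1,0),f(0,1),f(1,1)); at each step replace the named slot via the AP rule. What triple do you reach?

start (-2,-4,-2) = (f(1,0),f(0,1),f(1,1))
replace slot 1: 2·((-4)+(-2)) − (-2) = -10 → (-10,-4,-2)
replace slot 2: 2·((-10)+(-2)) − (-4) = -20 → (-10,-20,-2)
replace slot 3: 2·((-10)+(-20)) − (-2) = -58 → (-10,-20,-58)

-10,-20,-58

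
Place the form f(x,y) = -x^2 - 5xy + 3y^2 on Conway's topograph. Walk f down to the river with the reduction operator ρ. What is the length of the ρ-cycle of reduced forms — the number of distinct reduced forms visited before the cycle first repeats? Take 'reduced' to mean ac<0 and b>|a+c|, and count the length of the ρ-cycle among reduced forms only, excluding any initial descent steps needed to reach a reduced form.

D = 37, ⌊√D⌋ = 6
descent: ρ → (3,5,-1)  [lands on river]
river: ρ → (-1,5,3)
river: ρ → (3,1,-3)
river: ρ → (-3,5,1)
river: ρ → (1,5,-3)
river: ρ → (-3,1,3)
ρ-cycle length = 6 (tail of 1 descent step not counted)

6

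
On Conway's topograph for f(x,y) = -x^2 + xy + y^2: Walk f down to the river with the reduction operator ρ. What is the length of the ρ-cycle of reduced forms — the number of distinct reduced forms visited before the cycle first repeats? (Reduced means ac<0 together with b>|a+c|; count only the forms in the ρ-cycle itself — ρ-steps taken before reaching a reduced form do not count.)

D = 5, ⌊√D⌋ = 2
river: ρ → (1,1,-1)
river: ρ → (-1,1,1)
ρ-cycle length = 2 (tail of 0 descent steps not counted)

2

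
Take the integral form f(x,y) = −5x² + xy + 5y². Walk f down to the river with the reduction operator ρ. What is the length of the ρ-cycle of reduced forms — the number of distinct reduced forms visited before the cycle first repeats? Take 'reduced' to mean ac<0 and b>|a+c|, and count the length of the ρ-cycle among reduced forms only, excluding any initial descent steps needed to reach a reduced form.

D = 101, ⌊√D⌋ = 10
river: ρ → (5,9,-1)
river: ρ → (-1,9,5)
river: ρ → (5,1,-5)
river: ρ → (-5,9,1)
river: ρ → (1,9,-5)
river: ρ → (-5,1,5)
ρ-cycle length = 6 (tail of 0 descent steps not counted)

6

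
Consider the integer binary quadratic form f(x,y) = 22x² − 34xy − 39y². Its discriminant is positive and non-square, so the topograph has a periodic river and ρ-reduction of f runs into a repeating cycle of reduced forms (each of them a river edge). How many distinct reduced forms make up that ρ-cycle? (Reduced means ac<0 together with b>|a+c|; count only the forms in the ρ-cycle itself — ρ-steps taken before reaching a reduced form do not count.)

D = 4588, ⌊√D⌋ = 67
descent: ρ → (-39,34,22)  [lands on river]
river: ρ → (22,54,-19)
river: ρ → (-19,60,13)
river: ρ → (13,44,-51)
river: ρ → (-51,58,6)
river: ρ → (6,62,-31)
river: ρ → (-31,62,6)
river: ρ → (6,58,-51)
river: ρ → (-51,44,13)
river: ρ → (13,60,-19)
river: ρ → (-19,54,22)
river: ρ → (22,34,-39)
river: ρ → (-39,44,17)
river: ρ → (17,58,-18)
river: ρ → (-18,50,29)
river: ρ → (29,66,-2)
river: ρ → (-2,66,29)
river: ρ → (29,50,-18)
river: ρ → (-18,58,17)
river: ρ → (17,44,-39)
ρ-cycle length = 20 (tail of 1 descent step not counted)

20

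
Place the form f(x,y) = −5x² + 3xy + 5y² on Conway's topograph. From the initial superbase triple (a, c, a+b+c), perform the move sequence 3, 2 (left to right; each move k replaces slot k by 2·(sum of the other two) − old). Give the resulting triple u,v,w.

start (-5,5,3) = (f(1,0),f(0,1),f(1,1))
replace slot 3: 2·((-5)+5) − 3 = -3 → (-5,5,-3)
replace slot 2: 2·((-5)+(-3)) − 5 = -21 → (-5,-21,-3)

-5,-21,-3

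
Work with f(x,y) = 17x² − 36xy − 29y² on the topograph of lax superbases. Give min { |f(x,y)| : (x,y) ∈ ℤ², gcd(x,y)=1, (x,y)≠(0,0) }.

descent: ρ → (-29,36,17)  [lands on river]
river: ρ → (17,32,-33)
river: ρ → (-33,34,16)
river: ρ → (16,30,-37)
river: ρ → (-37,44,9)
river: ρ → (9,46,-32)
river: ρ → (-32,18,23)
river: ρ → (23,28,-27)
river: ρ → (-27,26,24)
river: ρ → (24,22,-29)
closes: descent 1, river 10
min |a| on river = 9

9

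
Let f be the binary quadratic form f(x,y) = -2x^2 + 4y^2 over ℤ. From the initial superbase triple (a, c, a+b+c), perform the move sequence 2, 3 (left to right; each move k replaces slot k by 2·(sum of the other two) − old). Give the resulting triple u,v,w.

start (-2,4,2) = (f(1,0),f(0,1),f(1,1))
replace slot 2: 2·((-2)+2) − 4 = -4 → (-2,-4,2)
replace slot 3: 2·((-2)+(-4)) − 2 = -14 → (-2,-4,-14)

-2,-4,-14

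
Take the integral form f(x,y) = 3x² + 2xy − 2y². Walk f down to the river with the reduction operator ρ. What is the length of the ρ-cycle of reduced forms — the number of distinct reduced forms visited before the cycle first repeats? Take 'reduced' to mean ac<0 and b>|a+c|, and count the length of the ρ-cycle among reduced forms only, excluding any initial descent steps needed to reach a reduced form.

D = 28, ⌊√D⌋ = 5
river: ρ → (-2,2,3)
river: ρ → (3,4,-1)
river: ρ → (-1,4,3)
river: ρ → (3,2,-2)
ρ-cycle length = 4 (tail of 0 descent steps not counted)

4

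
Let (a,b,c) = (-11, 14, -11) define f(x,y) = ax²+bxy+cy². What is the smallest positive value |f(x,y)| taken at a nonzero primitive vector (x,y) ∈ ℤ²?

translate: b→8 (≡-14 mod 22), so (11,-14,11)→(11,8,8)
flip: (11,8,8)→(8,-8,11)
translate: b→8 (≡-8 mod 16), so (8,-8,11)→(8,8,11)
reduced (well bottom): (8,8,11) with a≤c, −a<b≤a
well minimum |f| = |-8| = 8 (negative-definite)

8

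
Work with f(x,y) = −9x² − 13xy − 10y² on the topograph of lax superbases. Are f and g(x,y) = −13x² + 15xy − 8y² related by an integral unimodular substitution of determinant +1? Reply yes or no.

D₁ = -191, D₂ = -191
f is negative-definite; reduce −f:
−f: translate: b→-5 (≡13 mod 18), so (9,13,10)→(9,-5,6)
−f: flip: (9,-5,6)→(6,5,9)
−f: reduced (well bottom): (6,5,9) with a≤c, −a<b≤a
flip sign back: reduced form of f is (-6,-5,-9)
g is negative-definite; reduce −g:
−g: translate: b→11 (≡-15 mod 26), so (13,-15,8)→(13,11,6)
−g: flip: (13,11,6)→(6,-11,13)
−g: translate: b→1 (≡-11 mod 12), so (6,-11,13)→(6,1,8)
−g: reduced (well bottom): (6,1,8) with a≤c, −a<b≤a
flip sign back: reduced form of g is (-6,-1,-8)
reduced forms (-6, -5, -9) vs (-6, -1, -8) ⇒ inequivalent

no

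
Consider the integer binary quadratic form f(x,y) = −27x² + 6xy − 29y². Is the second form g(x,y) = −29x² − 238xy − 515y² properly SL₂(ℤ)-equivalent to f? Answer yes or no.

D₁ = -3096, D₂ = -3096
f is negative-definite; reduce −f:
−f: reduced (well bottom): (27,-6,29) with a≤c, −a<b≤a
flip sign back: reduced form of f is (-27,6,-29)
g is negative-definite; reduce −g:
−g: translate: b→6 (≡238 mod 58), so (29,238,515)→(29,6,27)
−g: flip: (29,6,27)→(27,-6,29)
−g: reduced (well bottom): (27,-6,29) with a≤c, −a<b≤a
flip sign back: reduced form of g is (-27,6,-29)
reduced forms (-27, 6, -29) vs (-27, 6, -29) ⇒ equivalent

yes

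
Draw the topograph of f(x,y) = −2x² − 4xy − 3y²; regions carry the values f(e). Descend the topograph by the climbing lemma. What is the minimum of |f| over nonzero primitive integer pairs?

translate: b→0 (≡4 mod 4), so (2,4,3)→(2,0,1)
flip: (2,0,1)→(1,0,2)
reduced (well bottom): (1,0,2) with a≤c, −a<b≤a
well minimum |f| = |-1| = 1 (negative-definite)

1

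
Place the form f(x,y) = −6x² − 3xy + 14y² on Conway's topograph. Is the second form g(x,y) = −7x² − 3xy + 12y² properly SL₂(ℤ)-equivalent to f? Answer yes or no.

D₁ = 345, D₂ = 345
river cycle of f (length 10): (-6, 9, 11), (11, 13, -4), (-4, 11, 14), (14, 17, -1), (-1, 17, 14), (14, 11, -4), (-4, 13, 11), (11, 9, -6), (-6, 15, 5), (5, 15, -6)
river cycle of g (length 10): (-7, 11, 8), (8, 5, -10), (-10, 15, 3), (3, 15, -10), (-10, 5, 8), (8, 11, -7), (-7, 17, 2), (2, 15, -15), (-15, 15, 2), (2, 17, -7)
cycles differ ⇒ inequivalent

no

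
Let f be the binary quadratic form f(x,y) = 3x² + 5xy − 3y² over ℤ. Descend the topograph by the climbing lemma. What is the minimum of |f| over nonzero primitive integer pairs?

river: ρ → (-3,7,1)
river: ρ → (1,7,-3)
river: ρ → (-3,5,3)
river: ρ → (3,7,-1)
river: ρ → (-1,7,3)
river: ρ → (3,5,-3)
closes: descent 0, river 6
min |a| on river = 1

1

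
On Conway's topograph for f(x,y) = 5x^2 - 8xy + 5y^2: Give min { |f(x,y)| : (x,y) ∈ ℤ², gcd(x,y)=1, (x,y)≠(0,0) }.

translate: b→2 (≡-8 mod 10), so (5,-8,5)→(5,2,2)
flip: (5,2,2)→(2,-2,5)
translate: b→2 (≡-2 mod 4), so (2,-2,5)→(2,2,5)
reduced (well bottom): (2,2,5) with a≤c, −a<b≤a
well minimum = a = 2

2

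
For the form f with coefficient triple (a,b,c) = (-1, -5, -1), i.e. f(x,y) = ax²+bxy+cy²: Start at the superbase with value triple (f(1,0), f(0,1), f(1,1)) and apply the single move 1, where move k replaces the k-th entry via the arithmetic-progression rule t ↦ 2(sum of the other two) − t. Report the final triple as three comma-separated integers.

start (-1,-1,-7) = (f(1,0),f(0,1),f(1,1))
replace slot 1: 2·((-1)+(-7)) − (-1) = -15 → (-15,-1,-7)

-15,-1,-7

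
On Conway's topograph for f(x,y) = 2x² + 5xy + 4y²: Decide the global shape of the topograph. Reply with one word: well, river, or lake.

D = b²−4ac = 5² − 4·2·4 = -7
D < 0 ⇒ definite ⇒ every region one sign ⇒ single well

well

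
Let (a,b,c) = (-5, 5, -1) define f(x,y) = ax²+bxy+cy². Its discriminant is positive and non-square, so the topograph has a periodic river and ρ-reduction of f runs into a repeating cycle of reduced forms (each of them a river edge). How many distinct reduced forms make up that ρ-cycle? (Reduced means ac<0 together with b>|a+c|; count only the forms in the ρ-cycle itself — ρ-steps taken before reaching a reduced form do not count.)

D = 5, ⌊√D⌋ = 2
descent: ρ → (-1,1,1)  [lands on river]
river: ρ → (1,1,-1)
ρ-cycle length = 2 (tail of 1 descent step not counted)

2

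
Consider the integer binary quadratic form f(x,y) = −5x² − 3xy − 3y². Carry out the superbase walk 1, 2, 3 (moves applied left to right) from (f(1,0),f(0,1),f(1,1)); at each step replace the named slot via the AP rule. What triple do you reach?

start (-5,-3,-11) = (f(1,0),f(0,1),f(1,1))
replace slot 1: 2·((-3)+(-11)) − (-5) = -23 → (-23,-3,-11)
replace slot 2: 2·((-23)+(-11)) − (-3) = -65 → (-23,-65,-11)
replace slot 3: 2·((-23)+(-65)) − (-11) = -165 → (-23,-65,-165)

-23,-65,-165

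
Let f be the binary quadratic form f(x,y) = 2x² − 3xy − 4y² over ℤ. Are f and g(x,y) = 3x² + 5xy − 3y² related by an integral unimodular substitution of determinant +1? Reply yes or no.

D₁ = 41, D₂ = 61
discriminants differ ⇒ not SL₂(ℤ)-equivalent

no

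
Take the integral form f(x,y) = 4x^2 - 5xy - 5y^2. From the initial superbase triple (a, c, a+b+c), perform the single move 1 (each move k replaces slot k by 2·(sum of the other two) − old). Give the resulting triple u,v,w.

start (4,-5,-6) = (f(1,0),f(0,1),f(1,1))
replace slot 1: 2·((-5)+(-6)) − 4 = -26 → (-26,-5,-6)

-26,-5,-6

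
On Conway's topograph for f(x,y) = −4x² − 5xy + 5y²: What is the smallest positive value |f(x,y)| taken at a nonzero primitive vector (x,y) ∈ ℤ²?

descent: ρ → (5,5,-4)  [lands on river]
river: ρ → (-4,3,6)
river: ρ → (6,9,-1)
river: ρ → (-1,9,6)
river: ρ → (6,3,-4)
river: ρ → (-4,5,5)
closes: descent 1, river 6
min |a| on river = 1

1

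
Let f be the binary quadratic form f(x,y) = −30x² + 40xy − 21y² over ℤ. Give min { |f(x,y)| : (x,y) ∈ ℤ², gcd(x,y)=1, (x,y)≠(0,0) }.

translate: b→20 (≡-40 mod 60), so (30,-40,21)→(30,20,11)
flip: (30,20,11)→(11,-20,30)
translate: b→2 (≡-20 mod 22), so (11,-20,30)→(11,2,21)
reduced (well bottom): (11,2,21) with a≤c, −a<b≤a
well minimum |f| = |-11| = 11 (negative-definite)

11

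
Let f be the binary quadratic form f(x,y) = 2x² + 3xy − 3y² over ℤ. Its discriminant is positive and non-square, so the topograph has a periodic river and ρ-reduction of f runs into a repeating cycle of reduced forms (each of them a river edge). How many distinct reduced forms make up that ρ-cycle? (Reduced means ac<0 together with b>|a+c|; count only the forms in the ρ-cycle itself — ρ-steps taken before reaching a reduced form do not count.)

D = 33, ⌊√D⌋ = 5
river: ρ → (-3,3,2)
river: ρ → (2,5,-1)
river: ρ → (-1,5,2)
river: ρ → (2,3,-3)
ρ-cycle length = 4 (tail of 0 descent steps not counted)

4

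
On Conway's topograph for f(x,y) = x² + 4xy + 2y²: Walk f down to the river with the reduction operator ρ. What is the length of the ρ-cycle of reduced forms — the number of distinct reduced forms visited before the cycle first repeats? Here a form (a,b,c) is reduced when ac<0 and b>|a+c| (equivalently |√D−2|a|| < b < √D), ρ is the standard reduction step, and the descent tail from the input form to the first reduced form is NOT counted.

D = 8, ⌊√D⌋ = 2
descent: ρ → (2,0,-1)
descent: ρ → (-1,2,1)  [lands on river]
river: ρ → (1,2,-1)
ρ-cycle length = 2 (tail of 2 descent steps not counted)

2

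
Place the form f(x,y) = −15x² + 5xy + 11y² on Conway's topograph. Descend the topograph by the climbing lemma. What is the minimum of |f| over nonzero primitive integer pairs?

river: ρ → (11,17,-9)
river: ρ → (-9,19,9)
river: ρ → (9,17,-11)
river: ρ → (-11,5,15)
river: ρ → (15,25,-1)
river: ρ → (-1,25,15)
river: ρ → (15,5,-11)
river: ρ → (-11,17,9)
river: ρ → (9,19,-9)
river: ρ → (-9,17,11)
river: ρ → (11,5,-15)
river: ρ → (-15,25,1)
river: ρ → (1,25,-15)
river: ρ → (-15,5,11)
closes: descent 0, river 14
min |a| on river = 1

1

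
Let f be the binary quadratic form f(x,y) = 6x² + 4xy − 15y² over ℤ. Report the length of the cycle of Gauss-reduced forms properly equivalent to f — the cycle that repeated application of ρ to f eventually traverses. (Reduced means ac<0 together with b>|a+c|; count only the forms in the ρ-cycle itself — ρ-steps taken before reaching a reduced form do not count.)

D = 376, ⌊√D⌋ = 19
descent: ρ → (-15,-4,6)
descent: ρ → (6,16,-5)  [lands on river]
river: ρ → (-5,14,9)
river: ρ → (9,4,-10)
river: ρ → (-10,16,3)
river: ρ → (3,14,-15)
river: ρ → (-15,16,2)
river: ρ → (2,16,-15)
river: ρ → (-15,14,3)
river: ρ → (3,16,-10)
river: ρ → (-10,4,9)
river: ρ → (9,14,-5)
river: ρ → (-5,16,6)
river: ρ → (6,8,-13)
river: ρ → (-13,18,1)
river: ρ → (1,18,-13)
river: ρ → (-13,8,6)
ρ-cycle length = 16 (tail of 2 descent steps not counted)

16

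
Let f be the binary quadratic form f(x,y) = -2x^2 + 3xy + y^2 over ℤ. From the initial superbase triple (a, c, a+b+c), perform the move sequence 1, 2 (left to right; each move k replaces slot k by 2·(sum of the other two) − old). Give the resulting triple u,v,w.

start (-2,1,2) = (f(1,0),f(0,1),f(1,1))
replace slot 1: 2·(1+2) − (-2) = 8 → (8,1,2)
replace slot 2: 2·(8+2) − 1 = 19 → (8,19,2)

8,19,2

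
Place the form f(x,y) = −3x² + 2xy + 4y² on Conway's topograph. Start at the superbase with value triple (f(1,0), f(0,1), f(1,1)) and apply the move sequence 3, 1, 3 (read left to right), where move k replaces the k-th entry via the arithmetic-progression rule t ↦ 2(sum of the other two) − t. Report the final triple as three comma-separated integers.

start (-3,4,3) = (f(1,0),f(0,1),f(1,1))
replace slot 3: 2·((-3)+4) − 3 = -1 → (-3,4,-1)
replace slot 1: 2·(4+(-1)) − (-3) = 9 → (9,4,-1)
replace slot 3: 2·(9+4) − (-1) = 27 → (9,4,27)

9,4,27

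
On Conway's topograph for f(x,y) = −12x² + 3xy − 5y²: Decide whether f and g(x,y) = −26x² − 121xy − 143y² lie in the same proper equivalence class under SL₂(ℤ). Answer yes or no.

D₁ = -231, D₂ = -231
f is negative-definite; reduce −f:
−f: flip: (12,-3,5)→(5,3,12)
−f: reduced (well bottom): (5,3,12) with a≤c, −a<b≤a
flip sign back: reduced form of f is (-5,-3,-12)
g is negative-definite; reduce −g:
−g: translate: b→17 (≡121 mod 52), so (26,121,143)→(26,17,5)
−g: flip: (26,17,5)→(5,-17,26)
−g: translate: b→3 (≡-17 mod 10), so (5,-17,26)→(5,3,12)
−g: reduced (well bottom): (5,3,12) with a≤c, −a<b≤a
flip sign back: reduced form of g is (-5,-3,-12)
reduced forms (-5, -3, -12) vs (-5, -3, -12) ⇒ equivalent

yes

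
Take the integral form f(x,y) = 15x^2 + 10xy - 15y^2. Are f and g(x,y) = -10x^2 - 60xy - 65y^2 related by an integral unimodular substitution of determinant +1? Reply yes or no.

D₁ = 1000, D₂ = 1000
river cycle of f (length 6): (-15, 20, 10), (10, 20, -15), (-15, 10, 15), (15, 20, -10), (-10, 20, 15), (15, 10, -15)
river cycle of g (length 6): (-10, 20, 15), (15, 10, -15), (-15, 20, 10), (10, 20, -15), (-15, 10, 15), (15, 20, -10)
cycles coincide ⇒ equivalent

yes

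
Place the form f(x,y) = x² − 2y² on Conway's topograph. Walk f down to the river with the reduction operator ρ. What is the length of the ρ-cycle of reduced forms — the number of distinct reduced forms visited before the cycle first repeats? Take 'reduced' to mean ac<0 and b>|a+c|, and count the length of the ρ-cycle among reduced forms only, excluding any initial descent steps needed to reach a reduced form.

D = 8, ⌊√D⌋ = 2
descent: ρ → (-2,0,1)
descent: ρ → (1,2,-1)  [lands on river]
river: ρ → (-1,2,1)
ρ-cycle length = 2 (tail of 2 descent steps not counted)

2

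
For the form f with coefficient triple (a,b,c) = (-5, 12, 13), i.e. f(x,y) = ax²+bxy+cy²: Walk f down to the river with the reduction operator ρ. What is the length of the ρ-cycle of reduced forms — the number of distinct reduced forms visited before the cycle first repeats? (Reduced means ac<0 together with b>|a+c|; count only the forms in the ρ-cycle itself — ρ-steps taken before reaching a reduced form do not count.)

D = 404, ⌊√D⌋ = 20
river: ρ → (13,14,-4)
river: ρ → (-4,18,5)
river: ρ → (5,12,-13)
river: ρ → (-13,14,4)
river: ρ → (4,18,-5)
river: ρ → (-5,12,13)
ρ-cycle length = 6 (tail of 0 descent steps not counted)

6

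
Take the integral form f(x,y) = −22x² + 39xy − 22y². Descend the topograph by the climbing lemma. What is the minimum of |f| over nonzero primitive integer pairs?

translate: b→5 (≡-39 mod 44), so (22,-39,22)→(22,5,5)
flip: (22,5,5)→(5,-5,22)
translate: b→5 (≡-5 mod 10), so (5,-5,22)→(5,5,22)
reduced (well bottom): (5,5,22) with a≤c, −a<b≤a
well minimum |f| = |-5| = 5 (negative-definite)

5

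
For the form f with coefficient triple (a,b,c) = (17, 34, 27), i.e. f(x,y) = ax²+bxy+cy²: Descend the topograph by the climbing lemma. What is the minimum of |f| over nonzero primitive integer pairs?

translate: b→0 (≡34 mod 34), so (17,34,27)→(17,0,10)
flip: (17,0,10)→(10,0,17)
reduced (well bottom): (10,0,17) with a≤c, −a<b≤a
well minimum = a = 10

10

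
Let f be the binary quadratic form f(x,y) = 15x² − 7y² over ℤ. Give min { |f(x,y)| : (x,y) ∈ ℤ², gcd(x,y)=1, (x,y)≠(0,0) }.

descent: ρ → (-7,14,8)  [lands on river]
river: ρ → (8,18,-3)
river: ρ → (-3,18,8)
river: ρ → (8,14,-7)
closes: descent 1, river 4
min |a| on river = 3

3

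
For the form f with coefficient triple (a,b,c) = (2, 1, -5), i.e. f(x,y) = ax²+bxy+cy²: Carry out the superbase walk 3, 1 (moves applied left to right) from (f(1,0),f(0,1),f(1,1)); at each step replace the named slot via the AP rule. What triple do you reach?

start (2,-5,-2) = (f(1,0),f(0,1),f(1,1))
replace slot 3: 2·(2+(-5)) − (-2) = -4 → (2,-5,-4)
replace slot 1: 2·((-5)+(-4)) − 2 = -20 → (-20,-5,-4)

-20,-5,-4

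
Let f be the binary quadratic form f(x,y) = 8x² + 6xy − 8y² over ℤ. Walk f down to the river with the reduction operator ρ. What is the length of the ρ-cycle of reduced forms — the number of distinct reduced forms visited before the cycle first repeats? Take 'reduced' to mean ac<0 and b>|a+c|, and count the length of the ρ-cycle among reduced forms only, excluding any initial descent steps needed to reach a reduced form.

D = 292, ⌊√D⌋ = 17
river: ρ → (-8,10,6)
river: ρ → (6,14,-4)
river: ρ → (-4,10,12)
river: ρ → (12,14,-2)
river: ρ → (-2,14,12)
river: ρ → (12,10,-4)
river: ρ → (-4,14,6)
river: ρ → (6,10,-8)
river: ρ → (-8,6,8)
river: ρ → (8,10,-6)
river: ρ → (-6,14,4)
river: ρ → (4,10,-12)
river: ρ → (-12,14,2)
river: ρ → (2,14,-12)
river: ρ → (-12,10,4)
river: ρ → (4,14,-6)
river: ρ → (-6,10,8)
river: ρ → (8,6,-8)
ρ-cycle length = 18 (tail of 0 descent steps not counted)

18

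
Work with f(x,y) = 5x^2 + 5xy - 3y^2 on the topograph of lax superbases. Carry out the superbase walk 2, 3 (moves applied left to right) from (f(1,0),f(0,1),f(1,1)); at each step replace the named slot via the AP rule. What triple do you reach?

start (5,-3,7) = (f(1,0),f(0,1),f(1,1))
replace slot 2: 2·(5+7) − (-3) = 27 → (5,27,7)
replace slot 3: 2·(5+27) − 7 = 57 → (5,27,57)

5,27,57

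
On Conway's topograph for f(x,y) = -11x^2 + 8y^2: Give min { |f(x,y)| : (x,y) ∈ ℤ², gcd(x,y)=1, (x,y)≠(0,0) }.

descent: ρ → (8,16,-3)  [lands on river]
river: ρ → (-3,14,13)
river: ρ → (13,12,-4)
river: ρ → (-4,12,13)
river: ρ → (13,14,-3)
river: ρ → (-3,16,8)
closes: descent 1, river 6
min |a| on river = 3

3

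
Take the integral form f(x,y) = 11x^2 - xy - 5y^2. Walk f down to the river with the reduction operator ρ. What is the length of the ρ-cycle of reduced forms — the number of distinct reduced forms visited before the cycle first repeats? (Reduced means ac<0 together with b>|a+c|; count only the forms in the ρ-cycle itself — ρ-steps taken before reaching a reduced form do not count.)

D = 221, ⌊√D⌋ = 14
descent: ρ → (-5,11,5)  [lands on river]
river: ρ → (5,9,-7)
river: ρ → (-7,5,7)
river: ρ → (7,9,-5)
ρ-cycle length = 4 (tail of 1 descent step not counted)

4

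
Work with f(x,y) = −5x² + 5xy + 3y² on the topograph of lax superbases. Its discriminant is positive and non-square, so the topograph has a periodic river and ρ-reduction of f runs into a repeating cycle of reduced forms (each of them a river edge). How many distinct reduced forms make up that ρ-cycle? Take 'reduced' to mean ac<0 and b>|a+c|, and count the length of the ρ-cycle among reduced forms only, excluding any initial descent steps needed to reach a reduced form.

D = 85, ⌊√D⌋ = 9
river: ρ → (3,7,-3)
river: ρ → (-3,5,5)
river: ρ → (5,5,-3)
river: ρ → (-3,7,3)
river: ρ → (3,5,-5)
river: ρ → (-5,5,3)
ρ-cycle length = 6 (tail of 0 descent steps not counted)

6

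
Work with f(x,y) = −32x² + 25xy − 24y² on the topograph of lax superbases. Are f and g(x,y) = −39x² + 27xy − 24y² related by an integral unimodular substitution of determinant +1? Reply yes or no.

D₁ = -2447, D₂ = -3015
discriminants differ ⇒ not SL₂(ℤ)-equivalent

no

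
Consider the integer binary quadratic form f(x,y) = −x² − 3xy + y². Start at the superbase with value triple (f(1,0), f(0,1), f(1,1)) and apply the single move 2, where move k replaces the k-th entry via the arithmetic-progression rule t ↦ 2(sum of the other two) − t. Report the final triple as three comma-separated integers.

start (-1,1,-3) = (f(1,0),f(0,1),f(1,1))
replace slot 2: 2·((-1)+(-3)) − 1 = -9 → (-1,-9,-3)

-1,-9,-3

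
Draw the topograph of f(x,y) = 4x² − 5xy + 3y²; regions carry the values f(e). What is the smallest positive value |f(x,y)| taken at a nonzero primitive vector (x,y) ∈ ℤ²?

translate: b→3 (≡-5 mod 8), so (4,-5,3)→(4,3,2)
flip: (4,3,2)→(2,-3,4)
translate: b→1 (≡-3 mod 4), so (2,-3,4)→(2,1,3)
reduced (well bottom): (2,1,3) with a≤c, −a<b≤a
well minimum = a = 2

2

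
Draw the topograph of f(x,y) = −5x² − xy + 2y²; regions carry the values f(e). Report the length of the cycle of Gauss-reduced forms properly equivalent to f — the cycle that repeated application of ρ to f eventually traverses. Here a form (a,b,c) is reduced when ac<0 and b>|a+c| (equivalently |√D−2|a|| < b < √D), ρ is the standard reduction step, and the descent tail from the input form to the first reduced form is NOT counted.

D = 41, ⌊√D⌋ = 6
descent: ρ → (2,5,-2)  [lands on river]
river: ρ → (-2,3,4)
river: ρ → (4,5,-1)
river: ρ → (-1,5,4)
river: ρ → (4,3,-2)
river: ρ → (-2,5,2)
river: ρ → (2,3,-4)
river: ρ → (-4,5,1)
river: ρ → (1,5,-4)
river: ρ → (-4,3,2)
ρ-cycle length = 10 (tail of 1 descent step not counted)

10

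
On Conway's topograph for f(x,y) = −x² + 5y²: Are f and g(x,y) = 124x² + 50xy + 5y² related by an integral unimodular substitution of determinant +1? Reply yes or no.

D₁ = 20, D₂ = 20
river cycle of f (length 2): (-1, 4, 1), (1, 4, -1)
river cycle of g (length 2): (-1, 4, 1), (1, 4, -1)
cycles coincide ⇒ equivalent

yes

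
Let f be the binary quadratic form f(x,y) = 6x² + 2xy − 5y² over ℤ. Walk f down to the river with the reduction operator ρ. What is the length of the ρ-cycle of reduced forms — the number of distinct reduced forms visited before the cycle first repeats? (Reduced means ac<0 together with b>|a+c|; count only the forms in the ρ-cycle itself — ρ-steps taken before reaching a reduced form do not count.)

D = 124, ⌊√D⌋ = 11
river: ρ → (-5,8,3)
river: ρ → (3,10,-2)
river: ρ → (-2,10,3)
river: ρ → (3,8,-5)
river: ρ → (-5,2,6)
river: ρ → (6,10,-1)
river: ρ → (-1,10,6)
river: ρ → (6,2,-5)
ρ-cycle length = 8 (tail of 0 descent steps not counted)

8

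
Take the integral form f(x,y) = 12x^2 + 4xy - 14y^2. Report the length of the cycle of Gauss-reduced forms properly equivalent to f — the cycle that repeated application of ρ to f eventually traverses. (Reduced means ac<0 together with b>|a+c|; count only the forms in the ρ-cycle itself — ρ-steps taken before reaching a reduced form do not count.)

D = 688, ⌊√D⌋ = 26
river: ρ → (-14,24,2)
river: ρ → (2,24,-14)
river: ρ → (-14,4,12)
river: ρ → (12,20,-6)
river: ρ → (-6,16,18)
river: ρ → (18,20,-4)
river: ρ → (-4,20,18)
river: ρ → (18,16,-6)
river: ρ → (-6,20,12)
river: ρ → (12,4,-14)
ρ-cycle length = 10 (tail of 0 descent steps not counted)

10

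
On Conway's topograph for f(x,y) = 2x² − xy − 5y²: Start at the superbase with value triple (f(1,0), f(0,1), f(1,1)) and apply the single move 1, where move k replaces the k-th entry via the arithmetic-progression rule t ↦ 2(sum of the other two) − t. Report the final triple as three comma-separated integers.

start (2,-5,-4) = (f(1,0),f(0,1),f(1,1))
replace slot 1: 2·((-5)+(-4)) − 2 = -20 → (-20,-5,-4)

-20,-5,-4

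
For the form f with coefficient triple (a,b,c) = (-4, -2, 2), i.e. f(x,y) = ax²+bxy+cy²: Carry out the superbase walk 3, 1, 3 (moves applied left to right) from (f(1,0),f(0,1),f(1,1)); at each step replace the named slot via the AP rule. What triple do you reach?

start (-4,2,-4) = (f(1,0),f(0,1),f(1,1))
replace slot 3: 2·((-4)+2) − (-4) = 0 → (-4,2,0)
replace slot 1: 2·(2+0) − (-4) = 8 → (8,2,0)
replace slot 3: 2·(8+2) − 0 = 20 → (8,2,20)

8,2,20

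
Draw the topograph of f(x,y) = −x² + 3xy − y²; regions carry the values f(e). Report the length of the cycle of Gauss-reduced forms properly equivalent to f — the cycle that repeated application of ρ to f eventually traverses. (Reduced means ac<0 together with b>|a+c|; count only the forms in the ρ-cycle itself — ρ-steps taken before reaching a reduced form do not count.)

D = 5, ⌊√D⌋ = 2
descent: ρ → (-1,1,1)  [lands on river]
river: ρ → (1,1,-1)
ρ-cycle length = 2 (tail of 1 descent step not counted)

2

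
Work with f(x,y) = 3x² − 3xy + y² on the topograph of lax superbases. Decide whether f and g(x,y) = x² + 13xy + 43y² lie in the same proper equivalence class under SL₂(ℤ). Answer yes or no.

D₁ = -3, D₂ = -3
f: translate: b→3 (≡-3 mod 6), so (3,-3,1)→(3,3,1)
f: flip: (3,3,1)→(1,-3,3)
f: translate: b→1 (≡-3 mod 2), so (1,-3,3)→(1,1,1)
f: reduced (well bottom): (1,1,1) with a≤c, −a<b≤a
g: translate: b→1 (≡13 mod 2), so (1,13,43)→(1,1,1)
g: reduced (well bottom): (1,1,1) with a≤c, −a<b≤a
reduced forms (1, 1, 1) vs (1, 1, 1) ⇒ equivalent

yes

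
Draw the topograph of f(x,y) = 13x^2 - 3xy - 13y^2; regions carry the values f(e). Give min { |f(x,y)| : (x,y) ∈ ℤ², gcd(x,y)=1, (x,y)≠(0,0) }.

descent: ρ → (-13,3,13)  [lands on river]
river: ρ → (13,23,-3)
river: ρ → (-3,25,5)
river: ρ → (5,25,-3)
river: ρ → (-3,23,13)
river: ρ → (13,3,-13)
river: ρ → (-13,23,3)
river: ρ → (3,25,-5)
river: ρ → (-5,25,3)
river: ρ → (3,23,-13)
closes: descent 1, river 10
min |a| on river = 3

3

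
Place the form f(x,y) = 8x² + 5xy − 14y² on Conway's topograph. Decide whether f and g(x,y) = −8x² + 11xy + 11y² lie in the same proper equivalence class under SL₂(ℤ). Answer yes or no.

D₁ = 473, D₂ = 473
river cycle of f (length 4): (8, 21, -1), (-1, 21, 8), (8, 11, -11), (-11, 11, 8)
river cycle of g (length 4): (11, 11, -8), (-8, 21, 1), (1, 21, -8), (-8, 11, 11)
cycles differ ⇒ inequivalent

no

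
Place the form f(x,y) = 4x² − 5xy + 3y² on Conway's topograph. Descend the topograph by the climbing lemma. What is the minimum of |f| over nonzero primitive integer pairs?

translate: b→3 (≡-5 mod 8), so (4,-5,3)→(4,3,2)
flip: (4,3,2)→(2,-3,4)
translate: b→1 (≡-3 mod 4), so (2,-3,4)→(2,1,3)
reduced (well bottom): (2,1,3) with a≤c, −a<b≤a
well minimum = a = 2

2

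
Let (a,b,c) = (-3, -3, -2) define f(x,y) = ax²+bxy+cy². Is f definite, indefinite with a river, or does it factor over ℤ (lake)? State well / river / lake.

D = b²−4ac = (-3)² − 4·(-3)·(-2) = -15
D < 0 ⇒ definite ⇒ every region one sign ⇒ single well

well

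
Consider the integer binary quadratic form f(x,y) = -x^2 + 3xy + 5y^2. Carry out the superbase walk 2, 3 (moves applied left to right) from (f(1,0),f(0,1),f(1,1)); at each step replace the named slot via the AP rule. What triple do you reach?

start (-1,5,7) = (f(1,0),f(0,1),f(1,1))
replace slot 2: 2·((-1)+7) − 5 = 7 → (-1,7,7)
replace slot 3: 2·((-1)+7) − 7 = 5 → (-1,7,5)

-1,7,5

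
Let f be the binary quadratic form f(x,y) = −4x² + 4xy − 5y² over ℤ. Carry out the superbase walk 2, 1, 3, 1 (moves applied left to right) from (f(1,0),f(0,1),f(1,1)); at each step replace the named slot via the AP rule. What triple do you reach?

start (-4,-5,-5) = (f(1,0),f(0,1),f(1,1))
replace slot 2: 2·((-4)+(-5)) − (-5) = -13 → (-4,-13,-5)
replace slot 1: 2·((-13)+(-5)) − (-4) = -32 → (-32,-13,-5)
replace slot 3: 2·((-32)+(-13)) − (-5) = -85 → (-32,-13,-85)
replace slot 1: 2·((-13)+(-85)) − (-32) = -164 → (-164,-13,-85)

-164,-13,-85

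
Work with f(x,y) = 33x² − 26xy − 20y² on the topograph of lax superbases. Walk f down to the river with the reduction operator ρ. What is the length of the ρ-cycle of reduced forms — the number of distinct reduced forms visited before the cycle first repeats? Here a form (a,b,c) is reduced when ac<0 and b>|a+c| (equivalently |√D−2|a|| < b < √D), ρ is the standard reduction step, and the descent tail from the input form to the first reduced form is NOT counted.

D = 3316, ⌊√D⌋ = 57
descent: ρ → (-20,26,33)  [lands on river]
river: ρ → (33,40,-13)
river: ρ → (-13,38,36)
river: ρ → (36,34,-15)
river: ρ → (-15,56,3)
river: ρ → (3,52,-51)
river: ρ → (-51,50,4)
river: ρ → (4,54,-25)
river: ρ → (-25,46,12)
river: ρ → (12,50,-17)
river: ρ → (-17,52,9)
river: ρ → (9,56,-5)
river: ρ → (-5,54,20)
river: ρ → (20,26,-33)
river: ρ → (-33,40,13)
river: ρ → (13,38,-36)
river: ρ → (-36,34,15)
river: ρ → (15,56,-3)
river: ρ → (-3,52,51)
river: ρ → (51,50,-4)
river: ρ → (-4,54,25)
river: ρ → (25,46,-12)
river: ρ → (-12,50,17)
river: ρ → (17,52,-9)
river: ρ → (-9,56,5)
river: ρ → (5,54,-20)
ρ-cycle length = 26 (tail of 1 descent step not counted)

26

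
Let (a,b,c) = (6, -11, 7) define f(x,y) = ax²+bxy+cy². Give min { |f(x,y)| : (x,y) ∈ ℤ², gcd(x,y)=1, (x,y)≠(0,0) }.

translate: b→1 (≡-11 mod 12), so (6,-11,7)→(6,1,2)
flip: (6,1,2)→(2,-1,6)
reduced (well bottom): (2,-1,6) with a≤c, −a<b≤a
well minimum = a = 2

2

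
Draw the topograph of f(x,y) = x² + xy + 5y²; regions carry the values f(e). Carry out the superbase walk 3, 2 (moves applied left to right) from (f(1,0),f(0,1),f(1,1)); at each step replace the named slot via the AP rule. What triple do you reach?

start (1,5,7) = (f(1,0),f(0,1),f(1,1))
replace slot 3: 2·(1+5) − 7 = 5 → (1,5,5)
replace slot 2: 2·(1+5) − 5 = 7 → (1,7,5)

1,7,5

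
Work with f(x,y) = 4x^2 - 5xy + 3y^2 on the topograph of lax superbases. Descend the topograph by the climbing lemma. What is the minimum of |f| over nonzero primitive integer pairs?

translate: b→3 (≡-5 mod 8), so (4,-5,3)→(4,3,2)
flip: (4,3,2)→(2,-3,4)
translate: b→1 (≡-3 mod 4), so (2,-3,4)→(2,1,3)
reduced (well bottom): (2,1,3) with a≤c, −a<b≤a
well minimum = a = 2

2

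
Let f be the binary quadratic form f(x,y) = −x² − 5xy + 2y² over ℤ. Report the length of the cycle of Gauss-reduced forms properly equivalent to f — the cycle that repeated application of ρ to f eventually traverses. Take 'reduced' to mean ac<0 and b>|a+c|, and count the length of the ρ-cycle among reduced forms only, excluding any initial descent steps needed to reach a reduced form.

D = 33, ⌊√D⌋ = 5
descent: ρ → (2,5,-1)  [lands on river]
river: ρ → (-1,5,2)
river: ρ → (2,3,-3)
river: ρ → (-3,3,2)
ρ-cycle length = 4 (tail of 1 descent step not counted)

4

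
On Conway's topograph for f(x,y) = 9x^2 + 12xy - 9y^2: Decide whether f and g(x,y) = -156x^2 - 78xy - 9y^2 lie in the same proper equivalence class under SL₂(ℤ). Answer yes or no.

D₁ = 468, D₂ = 468
river cycle of f (length 10): (-9, 6, 12), (12, 18, -3), (-3, 18, 12), (12, 6, -9), (-9, 12, 9), (9, 6, -12), (-12, 18, 3), (3, 18, -12), (-12, 6, 9), (9, 12, -9)
river cycle of g (length 10): (-9, 6, 12), (12, 18, -3), (-3, 18, 12), (12, 6, -9), (-9, 12, 9), (9, 6, -12), (-12, 18, 3), (3, 18, -12), (-12, 6, 9), (9, 12, -9)
cycles coincide ⇒ equivalent

yes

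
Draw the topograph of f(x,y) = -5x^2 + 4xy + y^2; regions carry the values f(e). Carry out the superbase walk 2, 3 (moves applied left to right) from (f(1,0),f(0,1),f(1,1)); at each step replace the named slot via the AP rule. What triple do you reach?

start (-5,1,0) = (f(1,0),f(0,1),f(1,1))
replace slot 2: 2·((-5)+0) − 1 = -11 → (-5,-11,0)
replace slot 3: 2·((-5)+(-11)) − 0 = -32 → (-5,-11,-32)

-5,-11,-32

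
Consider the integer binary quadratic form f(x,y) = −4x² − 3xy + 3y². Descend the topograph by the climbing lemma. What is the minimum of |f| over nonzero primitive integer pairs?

descent: ρ → (3,3,-4)  [lands on river]
river: ρ → (-4,5,2)
river: ρ → (2,7,-1)
river: ρ → (-1,7,2)
river: ρ → (2,5,-4)
river: ρ → (-4,3,3)
closes: descent 1, river 6
min |a| on river = 1

1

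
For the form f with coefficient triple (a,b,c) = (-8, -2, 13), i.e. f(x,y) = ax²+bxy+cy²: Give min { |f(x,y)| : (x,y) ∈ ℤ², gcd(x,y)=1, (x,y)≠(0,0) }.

descent: ρ → (13,2,-8)
descent: ρ → (-8,14,7)  [lands on river]
river: ρ → (7,14,-8)
river: ρ → (-8,18,3)
river: ρ → (3,18,-8)
closes: descent 2, river 4
min |a| on river = 3

3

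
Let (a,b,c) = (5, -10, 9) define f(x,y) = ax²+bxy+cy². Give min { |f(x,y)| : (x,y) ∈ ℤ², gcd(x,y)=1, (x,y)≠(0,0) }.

translate: b→0 (≡-10 mod 10), so (5,-10,9)→(5,0,4)
flip: (5,0,4)→(4,0,5)
reduced (well bottom): (4,0,5) with a≤c, −a<b≤a
well minimum = a = 4

4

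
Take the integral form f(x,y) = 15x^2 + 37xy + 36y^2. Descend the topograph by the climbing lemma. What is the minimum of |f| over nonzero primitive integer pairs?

translate: b→7 (≡37 mod 30), so (15,37,36)→(15,7,14)
flip: (15,7,14)→(14,-7,15)
reduced (well bottom): (14,-7,15) with a≤c, −a<b≤a
well minimum = a = 14

14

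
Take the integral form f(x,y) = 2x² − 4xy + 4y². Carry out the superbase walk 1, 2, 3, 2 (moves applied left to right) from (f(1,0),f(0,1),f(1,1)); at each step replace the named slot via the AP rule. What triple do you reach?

start (2,4,2) = (f(1,0),f(0,1),f(1,1))
replace slot 1: 2·(4+2) − 2 = 10 → (10,4,2)
replace slot 2: 2·(10+2) − 4 = 20 → (10,20,2)
replace slot 3: 2·(10+20) − 2 = 58 → (10,20,58)
replace slot 2: 2·(10+58) − 20 = 116 → (10,116,58)

10,116,58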